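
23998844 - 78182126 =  - 54183282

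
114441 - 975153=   -860712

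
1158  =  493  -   - 665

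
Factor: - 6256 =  - 2^4 *17^1 * 23^1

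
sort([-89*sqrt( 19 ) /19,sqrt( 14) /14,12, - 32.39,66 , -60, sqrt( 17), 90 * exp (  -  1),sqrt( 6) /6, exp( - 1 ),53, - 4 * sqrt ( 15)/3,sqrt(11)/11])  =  [-60, - 32.39 ,-89 * sqrt ( 19) /19, - 4*sqrt(15)/3, sqrt( 14)/14,sqrt (11 ) /11,exp( - 1 ), sqrt( 6 ) /6,sqrt( 17 ), 12,90*exp( - 1 ), 53,66 ] 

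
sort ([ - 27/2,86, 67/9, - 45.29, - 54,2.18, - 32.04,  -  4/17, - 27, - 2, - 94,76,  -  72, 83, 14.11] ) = [ - 94, - 72 , - 54, - 45.29, - 32.04, - 27,  -  27/2, - 2, - 4/17,2.18, 67/9 , 14.11 , 76,83,  86 ]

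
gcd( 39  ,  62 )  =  1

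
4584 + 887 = 5471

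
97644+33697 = 131341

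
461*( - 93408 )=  - 43061088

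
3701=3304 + 397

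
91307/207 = 441 + 20/207=441.10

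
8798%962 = 140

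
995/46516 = 995/46516 = 0.02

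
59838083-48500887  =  11337196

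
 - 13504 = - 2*6752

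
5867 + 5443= 11310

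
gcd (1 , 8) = 1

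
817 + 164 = 981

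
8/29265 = 8/29265 = 0.00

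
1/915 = 1/915=0.00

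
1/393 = 1/393 = 0.00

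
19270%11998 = 7272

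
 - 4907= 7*( - 701 ) 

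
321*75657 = 24285897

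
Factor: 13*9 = 117  =  3^2*13^1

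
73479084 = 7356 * 9989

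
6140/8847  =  6140/8847 = 0.69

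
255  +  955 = 1210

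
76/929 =76/929 = 0.08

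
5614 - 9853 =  - 4239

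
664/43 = 15 + 19/43 = 15.44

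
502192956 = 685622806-183429850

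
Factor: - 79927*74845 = -5982136315 = -5^1 * 257^1*311^1*14969^1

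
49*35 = 1715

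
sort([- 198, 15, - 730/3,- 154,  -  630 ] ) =[ - 630, - 730/3, - 198, -154,15 ]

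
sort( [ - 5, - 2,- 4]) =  [-5,- 4, - 2]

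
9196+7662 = 16858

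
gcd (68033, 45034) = 1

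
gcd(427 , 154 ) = 7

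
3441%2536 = 905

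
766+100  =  866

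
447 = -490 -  - 937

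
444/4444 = 111/1111  =  0.10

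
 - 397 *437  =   -173489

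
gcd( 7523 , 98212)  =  1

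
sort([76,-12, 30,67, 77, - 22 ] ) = [ - 22,-12 , 30, 67, 76, 77 ]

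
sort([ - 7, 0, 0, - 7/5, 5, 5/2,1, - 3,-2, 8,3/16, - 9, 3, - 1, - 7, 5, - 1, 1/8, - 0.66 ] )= [ - 9,-7, - 7,  -  3, - 2, - 7/5,-1, - 1, - 0.66, 0,  0, 1/8,  3/16, 1 , 5/2,3, 5, 5,8]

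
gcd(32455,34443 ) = 1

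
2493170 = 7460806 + - 4967636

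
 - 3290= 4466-7756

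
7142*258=1842636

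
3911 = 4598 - 687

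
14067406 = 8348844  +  5718562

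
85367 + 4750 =90117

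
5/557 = 5/557 = 0.01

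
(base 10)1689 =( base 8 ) 3231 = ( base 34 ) 1FN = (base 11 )12a6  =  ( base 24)2m9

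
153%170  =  153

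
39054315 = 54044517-14990202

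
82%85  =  82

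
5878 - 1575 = 4303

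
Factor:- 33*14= - 2^1 * 3^1*7^1*11^1 = - 462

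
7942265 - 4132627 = 3809638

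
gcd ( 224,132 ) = 4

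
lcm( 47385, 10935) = 142155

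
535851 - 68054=467797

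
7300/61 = 7300/61 = 119.67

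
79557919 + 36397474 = 115955393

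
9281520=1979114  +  7302406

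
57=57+0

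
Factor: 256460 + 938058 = 1194518 = 2^1*13^1*45943^1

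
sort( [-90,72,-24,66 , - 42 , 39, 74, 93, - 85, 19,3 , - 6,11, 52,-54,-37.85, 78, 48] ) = [ - 90, - 85, - 54, - 42, -37.85,-24, -6,  3,11,19, 39,48,52, 66,72,74,  78 , 93] 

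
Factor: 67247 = 67247^1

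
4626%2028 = 570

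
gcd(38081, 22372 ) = 1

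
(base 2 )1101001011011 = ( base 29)80j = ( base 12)3AA3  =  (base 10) 6747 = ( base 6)51123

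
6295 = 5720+575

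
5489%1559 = 812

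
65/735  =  13/147 = 0.09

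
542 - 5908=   -  5366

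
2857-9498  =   - 6641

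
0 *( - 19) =0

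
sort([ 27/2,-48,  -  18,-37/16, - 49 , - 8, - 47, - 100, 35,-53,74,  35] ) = [ - 100  ,  -  53, - 49, - 48,  -  47, - 18,- 8, - 37/16, 27/2,  35, 35  ,  74]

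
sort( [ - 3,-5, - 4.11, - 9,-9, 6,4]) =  [ - 9, - 9,-5, - 4.11,  -  3, 4,6 ] 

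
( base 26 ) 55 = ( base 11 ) 113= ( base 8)207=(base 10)135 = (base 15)90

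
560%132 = 32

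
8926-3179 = 5747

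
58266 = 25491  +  32775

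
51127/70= 51127/70= 730.39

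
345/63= 5 + 10/21 = 5.48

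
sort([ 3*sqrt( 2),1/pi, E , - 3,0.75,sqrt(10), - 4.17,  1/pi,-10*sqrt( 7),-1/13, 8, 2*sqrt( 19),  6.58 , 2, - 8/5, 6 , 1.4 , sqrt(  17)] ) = [ - 10*sqrt( 7), - 4.17, - 3, - 8/5, - 1/13, 1/pi,1/pi, 0.75,1.4, 2,E, sqrt( 10 ), sqrt( 17 ) , 3*sqrt( 2 ), 6, 6.58 , 8 , 2*sqrt( 19 ) ] 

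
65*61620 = 4005300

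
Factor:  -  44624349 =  - 3^2*7^2 * 11^1*9199^1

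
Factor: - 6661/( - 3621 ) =3^( - 1)*17^( - 1)*71^( - 1 )*6661^1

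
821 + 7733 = 8554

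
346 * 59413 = 20556898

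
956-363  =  593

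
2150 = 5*430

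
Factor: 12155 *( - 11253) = - 136780215 = -3^1*5^1*11^3*13^1*17^1*31^1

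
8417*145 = 1220465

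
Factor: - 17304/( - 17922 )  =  2^2*7^1*29^( - 1) = 28/29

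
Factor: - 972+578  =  -2^1 *197^1 = - 394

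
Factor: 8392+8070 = 16462 = 2^1* 8231^1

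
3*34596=103788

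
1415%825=590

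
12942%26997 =12942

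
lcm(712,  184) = 16376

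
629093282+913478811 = 1542572093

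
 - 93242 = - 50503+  - 42739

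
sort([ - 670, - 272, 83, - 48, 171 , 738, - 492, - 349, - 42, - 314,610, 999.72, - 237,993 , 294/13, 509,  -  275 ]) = [-670,-492, - 349, - 314, -275, - 272, - 237, - 48, - 42,294/13, 83, 171,509, 610, 738 , 993, 999.72 ]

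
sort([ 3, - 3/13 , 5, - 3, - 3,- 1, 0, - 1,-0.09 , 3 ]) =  [ - 3, - 3,-1, - 1,  -  3/13, - 0.09,0,3, 3, 5]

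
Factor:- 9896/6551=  - 2^3*1237^1*6551^( - 1)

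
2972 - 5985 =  - 3013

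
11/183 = 11/183 = 0.06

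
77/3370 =77/3370= 0.02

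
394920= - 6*( - 65820)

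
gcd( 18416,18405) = 1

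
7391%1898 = 1697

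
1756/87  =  1756/87 = 20.18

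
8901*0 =0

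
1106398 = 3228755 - 2122357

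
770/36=385/18 = 21.39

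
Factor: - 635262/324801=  - 886/453= -2^1*3^(  -  1 ) * 151^ (- 1)*443^1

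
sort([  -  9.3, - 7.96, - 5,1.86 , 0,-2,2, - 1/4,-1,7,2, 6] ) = [-9.3,  -  7.96 , - 5, - 2,-1, - 1/4, 0, 1.86,  2, 2, 6, 7] 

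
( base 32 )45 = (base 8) 205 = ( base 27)4p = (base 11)111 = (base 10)133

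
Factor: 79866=2^1*3^4 * 17^1*29^1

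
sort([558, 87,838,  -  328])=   [ - 328,87, 558, 838] 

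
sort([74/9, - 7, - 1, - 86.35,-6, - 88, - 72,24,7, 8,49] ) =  [ - 88, - 86.35, - 72, - 7, - 6, - 1, 7, 8,74/9, 24, 49]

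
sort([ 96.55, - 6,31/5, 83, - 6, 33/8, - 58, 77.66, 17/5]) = [ - 58, - 6 , - 6, 17/5, 33/8,31/5, 77.66, 83, 96.55 ] 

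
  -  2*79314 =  -158628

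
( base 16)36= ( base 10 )54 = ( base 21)2C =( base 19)2G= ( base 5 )204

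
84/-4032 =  - 1/48 = -  0.02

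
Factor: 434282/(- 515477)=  - 2^1*17^1*53^1* 241^1*515477^(-1 ) 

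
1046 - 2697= - 1651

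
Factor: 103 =103^1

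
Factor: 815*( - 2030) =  - 2^1 * 5^2 * 7^1*29^1* 163^1 = - 1654450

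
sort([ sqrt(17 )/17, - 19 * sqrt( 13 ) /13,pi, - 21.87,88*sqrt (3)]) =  [-21.87, - 19 * sqrt( 13)/13,sqrt( 17)/17,pi, 88*sqrt( 3) ]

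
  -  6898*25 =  - 172450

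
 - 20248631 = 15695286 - 35943917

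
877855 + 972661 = 1850516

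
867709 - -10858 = 878567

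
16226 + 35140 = 51366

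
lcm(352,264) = 1056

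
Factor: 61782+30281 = 92063 = 43^1*2141^1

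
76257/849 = 25419/283=89.82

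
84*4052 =340368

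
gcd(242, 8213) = 1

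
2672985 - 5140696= - 2467711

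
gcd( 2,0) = 2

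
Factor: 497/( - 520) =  - 2^ ( - 3) * 5^( - 1 )*7^1*13^(-1)  *71^1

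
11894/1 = 11894 = 11894.00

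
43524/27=1612 = 1612.00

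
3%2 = 1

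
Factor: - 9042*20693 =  - 187106106= -2^1*3^1*11^1*137^1*20693^1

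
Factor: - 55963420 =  - 2^2*5^1*2798171^1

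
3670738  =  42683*86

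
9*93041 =837369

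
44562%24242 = 20320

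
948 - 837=111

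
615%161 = 132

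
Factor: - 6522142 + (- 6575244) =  - 2^1 * 29^1 * 241^1 *937^1 = - 13097386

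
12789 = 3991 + 8798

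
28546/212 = 14273/106  =  134.65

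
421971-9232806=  - 8810835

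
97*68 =6596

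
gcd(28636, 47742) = 2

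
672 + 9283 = 9955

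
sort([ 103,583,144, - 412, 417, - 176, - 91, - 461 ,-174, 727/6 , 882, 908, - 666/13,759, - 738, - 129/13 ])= [- 738, - 461, - 412,- 176 ,  -  174,  -  91,-666/13 , - 129/13, 103, 727/6,  144,  417,583,759, 882,908]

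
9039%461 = 280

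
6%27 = 6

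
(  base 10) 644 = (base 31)KO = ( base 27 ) nn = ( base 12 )458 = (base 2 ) 1010000100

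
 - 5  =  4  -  9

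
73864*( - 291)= - 21494424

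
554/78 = 277/39 = 7.10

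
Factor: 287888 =2^4*19^1*947^1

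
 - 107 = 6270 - 6377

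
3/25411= 3/25411  =  0.00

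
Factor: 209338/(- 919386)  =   - 3^( - 2 ) * 13^( - 1)*17^1*47^1*131^1*3929^( - 1) = - 104669/459693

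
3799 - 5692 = -1893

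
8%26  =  8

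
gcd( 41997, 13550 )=1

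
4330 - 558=3772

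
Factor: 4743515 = 5^1*7^1*313^1*433^1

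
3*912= 2736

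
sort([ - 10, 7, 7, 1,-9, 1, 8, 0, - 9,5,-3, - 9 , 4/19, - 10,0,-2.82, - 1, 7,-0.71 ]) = [-10, - 10,- 9, - 9,-9, - 3, - 2.82, - 1 ,-0.71, 0, 0,4/19,1,1,5, 7,7, 7,8]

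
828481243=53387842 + 775093401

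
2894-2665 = 229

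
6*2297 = 13782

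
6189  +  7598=13787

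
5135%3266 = 1869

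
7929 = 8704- 775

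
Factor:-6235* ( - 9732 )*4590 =2^3*3^4*5^2*17^1*29^1*43^1*811^1 = 278516701800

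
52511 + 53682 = 106193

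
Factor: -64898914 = - 2^1*293^1*110749^1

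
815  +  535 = 1350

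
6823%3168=487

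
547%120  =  67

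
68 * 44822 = 3047896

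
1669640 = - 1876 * (  -  890) 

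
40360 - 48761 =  - 8401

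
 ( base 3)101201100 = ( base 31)840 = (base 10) 7812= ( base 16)1E84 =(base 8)17204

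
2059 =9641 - 7582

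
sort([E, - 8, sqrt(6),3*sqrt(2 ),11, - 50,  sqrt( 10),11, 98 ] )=[ - 50,  -  8,sqrt(6)  ,  E,sqrt(10),3*sqrt(2), 11, 11,98]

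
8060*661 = 5327660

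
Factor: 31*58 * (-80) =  - 143840=- 2^5*5^1*29^1*31^1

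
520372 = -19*( -27388 )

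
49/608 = 49/608 = 0.08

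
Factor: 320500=2^2*5^3 * 641^1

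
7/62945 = 7/62945 = 0.00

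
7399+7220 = 14619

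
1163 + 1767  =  2930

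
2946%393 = 195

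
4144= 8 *518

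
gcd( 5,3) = 1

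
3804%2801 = 1003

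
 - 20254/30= - 10127/15 =-675.13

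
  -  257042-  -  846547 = 589505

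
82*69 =5658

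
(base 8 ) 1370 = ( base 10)760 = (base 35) LP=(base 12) 534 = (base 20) 1I0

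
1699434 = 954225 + 745209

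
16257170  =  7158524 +9098646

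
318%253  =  65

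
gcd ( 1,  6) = 1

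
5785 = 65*89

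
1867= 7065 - 5198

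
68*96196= 6541328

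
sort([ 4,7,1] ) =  [ 1,4,7]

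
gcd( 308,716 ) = 4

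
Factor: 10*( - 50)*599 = - 2^2*5^3*599^1 = -299500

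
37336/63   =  592 + 40/63 = 592.63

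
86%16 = 6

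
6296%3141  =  14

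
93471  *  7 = 654297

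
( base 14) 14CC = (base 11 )2871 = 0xE7C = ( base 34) 372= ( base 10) 3708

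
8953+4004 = 12957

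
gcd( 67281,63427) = 41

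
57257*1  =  57257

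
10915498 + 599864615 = 610780113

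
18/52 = 9/26= 0.35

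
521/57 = 521/57  =  9.14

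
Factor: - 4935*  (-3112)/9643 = 15357720/9643 = 2^3*3^1 * 5^1*7^1*47^1*389^1*9643^(-1) 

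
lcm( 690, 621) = 6210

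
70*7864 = 550480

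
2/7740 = 1/3870 = 0.00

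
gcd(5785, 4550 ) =65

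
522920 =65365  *8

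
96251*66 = 6352566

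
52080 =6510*8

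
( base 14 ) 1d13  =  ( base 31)5G8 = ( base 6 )40325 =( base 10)5309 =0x14bd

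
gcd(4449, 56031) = 3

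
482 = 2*241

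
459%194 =71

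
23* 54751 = 1259273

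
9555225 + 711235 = 10266460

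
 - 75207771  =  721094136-796301907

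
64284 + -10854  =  53430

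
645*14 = 9030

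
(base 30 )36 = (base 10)96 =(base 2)1100000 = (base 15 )66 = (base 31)33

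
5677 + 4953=10630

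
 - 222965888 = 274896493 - 497862381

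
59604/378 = 9934/63 = 157.68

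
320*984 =314880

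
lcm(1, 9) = 9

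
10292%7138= 3154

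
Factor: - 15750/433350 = -35/963 = - 3^( - 2)*5^1*7^1*107^( - 1) 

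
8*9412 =75296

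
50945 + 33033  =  83978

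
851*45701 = 38891551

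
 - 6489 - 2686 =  - 9175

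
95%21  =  11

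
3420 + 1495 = 4915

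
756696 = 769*984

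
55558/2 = 27779 = 27779.00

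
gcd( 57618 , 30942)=54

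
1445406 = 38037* 38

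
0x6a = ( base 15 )71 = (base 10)106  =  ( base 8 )152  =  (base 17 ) 64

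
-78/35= -78/35 = - 2.23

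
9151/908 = 9151/908 = 10.08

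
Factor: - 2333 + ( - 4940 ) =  - 7273 = - 7^1*1039^1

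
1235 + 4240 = 5475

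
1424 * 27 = 38448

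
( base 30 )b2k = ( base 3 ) 111200122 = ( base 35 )855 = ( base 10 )9980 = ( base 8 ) 23374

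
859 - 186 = 673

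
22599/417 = 7533/139 = 54.19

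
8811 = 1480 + 7331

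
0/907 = 0 = 0.00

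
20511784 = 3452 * 5942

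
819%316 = 187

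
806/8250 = 403/4125=0.10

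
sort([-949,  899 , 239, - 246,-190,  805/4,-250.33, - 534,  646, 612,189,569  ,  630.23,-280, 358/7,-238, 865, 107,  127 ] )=[-949,-534, - 280,  -  250.33 ,-246,-238, -190, 358/7,  107, 127,189, 805/4, 239,  569,612, 630.23,646,865, 899]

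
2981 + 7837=10818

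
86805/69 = 1258+1/23 = 1258.04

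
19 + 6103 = 6122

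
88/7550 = 44/3775 = 0.01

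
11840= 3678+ 8162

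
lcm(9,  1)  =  9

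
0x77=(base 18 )6b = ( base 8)167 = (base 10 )119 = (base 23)54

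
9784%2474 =2362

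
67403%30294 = 6815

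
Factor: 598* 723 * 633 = 2^1*3^2*13^1*23^1 * 211^1 *241^1 = 273680082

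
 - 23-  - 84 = 61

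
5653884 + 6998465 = 12652349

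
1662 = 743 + 919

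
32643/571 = 57+96/571 = 57.17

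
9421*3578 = 33708338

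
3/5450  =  3/5450 = 0.00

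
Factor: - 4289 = - 4289^1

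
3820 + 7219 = 11039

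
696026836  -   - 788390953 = 1484417789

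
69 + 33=102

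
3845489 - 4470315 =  - 624826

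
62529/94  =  62529/94 = 665.20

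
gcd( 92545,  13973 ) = 1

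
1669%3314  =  1669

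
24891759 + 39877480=64769239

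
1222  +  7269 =8491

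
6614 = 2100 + 4514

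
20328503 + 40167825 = 60496328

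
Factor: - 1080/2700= - 2/5 = - 2^1*5^( - 1)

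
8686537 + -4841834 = 3844703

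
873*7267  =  6344091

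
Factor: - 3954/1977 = - 2^1 = - 2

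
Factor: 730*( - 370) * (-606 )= 2^3* 3^1*5^2*37^1*73^1  *101^1 = 163680600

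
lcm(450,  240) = 3600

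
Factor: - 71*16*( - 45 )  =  2^4*3^2*5^1 * 71^1 = 51120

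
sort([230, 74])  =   [74,230 ] 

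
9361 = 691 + 8670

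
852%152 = 92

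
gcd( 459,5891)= 1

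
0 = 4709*0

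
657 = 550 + 107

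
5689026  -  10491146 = - 4802120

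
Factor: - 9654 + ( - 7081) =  - 16735 = - 5^1*3347^1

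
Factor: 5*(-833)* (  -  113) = 470645 = 5^1*7^2*17^1*113^1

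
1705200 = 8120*210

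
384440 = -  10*( - 38444 ) 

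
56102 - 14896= 41206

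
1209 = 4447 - 3238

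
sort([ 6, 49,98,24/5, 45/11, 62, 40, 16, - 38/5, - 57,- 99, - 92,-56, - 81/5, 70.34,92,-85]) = [ - 99, - 92, - 85, - 57, - 56, - 81/5, - 38/5,45/11, 24/5,6, 16, 40,49, 62,70.34, 92, 98] 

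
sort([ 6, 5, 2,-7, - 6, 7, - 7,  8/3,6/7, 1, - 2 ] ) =[ - 7, - 7, - 6,  -  2,6/7, 1,2, 8/3, 5, 6,7]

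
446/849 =446/849 = 0.53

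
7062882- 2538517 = 4524365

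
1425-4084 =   -  2659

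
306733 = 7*43819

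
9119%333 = 128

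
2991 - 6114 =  - 3123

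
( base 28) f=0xf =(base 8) 17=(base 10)15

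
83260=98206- 14946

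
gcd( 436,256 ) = 4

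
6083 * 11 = 66913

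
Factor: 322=2^1*7^1 * 23^1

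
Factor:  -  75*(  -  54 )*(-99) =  - 400950 =- 2^1*3^6*5^2*11^1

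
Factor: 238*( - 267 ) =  - 63546  =  - 2^1*3^1*7^1*17^1*89^1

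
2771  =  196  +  2575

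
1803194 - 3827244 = - 2024050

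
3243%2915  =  328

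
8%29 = 8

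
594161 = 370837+223324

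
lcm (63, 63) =63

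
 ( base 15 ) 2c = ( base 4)222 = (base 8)52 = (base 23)1j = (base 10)42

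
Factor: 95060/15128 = 2^( - 1 )*5^1*7^2*31^( - 1)*61^(  -  1 )*97^1 = 23765/3782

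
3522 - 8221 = -4699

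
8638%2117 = 170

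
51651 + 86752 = 138403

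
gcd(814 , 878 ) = 2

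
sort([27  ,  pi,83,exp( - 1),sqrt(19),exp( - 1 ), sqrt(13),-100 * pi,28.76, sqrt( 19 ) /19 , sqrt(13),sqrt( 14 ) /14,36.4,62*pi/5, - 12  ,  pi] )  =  [ - 100*pi,  -  12, sqrt(19)/19 , sqrt ( 14 )/14, exp(  -  1),exp ( - 1), pi,pi,sqrt (13 ),sqrt( 13),  sqrt( 19), 27,  28.76,36.4,62*pi/5 , 83]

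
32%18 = 14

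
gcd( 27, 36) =9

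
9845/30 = 328 + 1/6 = 328.17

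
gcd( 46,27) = 1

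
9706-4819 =4887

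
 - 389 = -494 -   -  105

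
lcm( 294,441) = 882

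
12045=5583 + 6462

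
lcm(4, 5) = 20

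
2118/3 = 706= 706.00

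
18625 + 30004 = 48629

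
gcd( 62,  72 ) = 2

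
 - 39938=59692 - 99630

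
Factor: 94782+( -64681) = 30101 = 31^1*971^1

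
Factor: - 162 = - 2^1*3^4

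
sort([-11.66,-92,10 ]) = [ - 92, - 11.66,10 ]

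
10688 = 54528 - 43840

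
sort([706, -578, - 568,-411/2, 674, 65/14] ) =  [-578,-568, - 411/2,65/14,674, 706 ]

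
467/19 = 467/19 = 24.58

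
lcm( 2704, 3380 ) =13520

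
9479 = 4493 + 4986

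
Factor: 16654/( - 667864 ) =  - 8327/333932=-2^(-2)*11^1*31^(-1)*757^1*2693^( - 1) 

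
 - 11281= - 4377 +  - 6904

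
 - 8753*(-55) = 481415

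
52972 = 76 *697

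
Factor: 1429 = 1429^1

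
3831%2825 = 1006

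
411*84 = 34524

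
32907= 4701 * 7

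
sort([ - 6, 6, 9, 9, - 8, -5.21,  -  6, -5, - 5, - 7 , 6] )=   [ - 8, - 7,-6, - 6, - 5.21, - 5  , - 5, 6, 6, 9, 9 ]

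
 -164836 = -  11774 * 14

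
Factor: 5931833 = 5931833^1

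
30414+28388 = 58802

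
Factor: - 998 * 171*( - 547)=2^1*3^2 *19^1 * 499^1 * 547^1  =  93349926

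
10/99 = 10/99 = 0.10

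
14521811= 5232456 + 9289355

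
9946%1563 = 568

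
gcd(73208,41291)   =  1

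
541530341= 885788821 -344258480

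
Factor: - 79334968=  - 2^3*67^1*148013^1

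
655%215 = 10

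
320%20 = 0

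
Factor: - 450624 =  - 2^6*3^1*2347^1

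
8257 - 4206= 4051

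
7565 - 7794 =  - 229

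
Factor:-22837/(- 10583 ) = 41/19 = 19^( - 1)*41^1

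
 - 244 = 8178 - 8422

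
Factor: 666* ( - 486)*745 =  - 2^2  *3^7*5^1*37^1*149^1 = - 241138620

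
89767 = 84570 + 5197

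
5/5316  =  5/5316 = 0.00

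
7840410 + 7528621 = 15369031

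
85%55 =30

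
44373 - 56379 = - 12006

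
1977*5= 9885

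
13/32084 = 1/2468 = 0.00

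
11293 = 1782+9511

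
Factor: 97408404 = 2^2*3^2*23^1*117643^1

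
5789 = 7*827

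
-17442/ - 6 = 2907/1 = 2907.00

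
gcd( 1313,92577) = 1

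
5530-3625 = 1905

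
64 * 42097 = 2694208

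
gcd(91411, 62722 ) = 1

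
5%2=1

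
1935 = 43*45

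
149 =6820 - 6671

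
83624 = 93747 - 10123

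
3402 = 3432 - 30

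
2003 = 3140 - 1137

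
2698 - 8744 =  - 6046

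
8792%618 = 140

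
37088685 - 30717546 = 6371139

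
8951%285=116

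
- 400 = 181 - 581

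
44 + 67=111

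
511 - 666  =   - 155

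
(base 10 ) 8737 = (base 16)2221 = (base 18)18h7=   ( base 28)b41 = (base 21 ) JH1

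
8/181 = 8/181=0.04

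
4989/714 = 6 + 235/238=6.99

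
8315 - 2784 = 5531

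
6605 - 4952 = 1653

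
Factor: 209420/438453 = 2^2 * 3^( -4)*5^1 * 37^1*283^1 * 5413^(  -  1 ) 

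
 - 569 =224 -793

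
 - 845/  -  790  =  169/158 = 1.07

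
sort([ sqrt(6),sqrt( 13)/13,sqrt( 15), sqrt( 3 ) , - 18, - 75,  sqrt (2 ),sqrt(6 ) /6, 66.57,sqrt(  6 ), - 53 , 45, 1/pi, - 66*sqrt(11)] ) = [ - 66*sqrt(11 ), - 75, - 53, - 18,sqrt (13)/13,1/pi,sqrt(6)/6,sqrt( 2 ), sqrt(3),sqrt ( 6 ),sqrt (6),sqrt ( 15),45, 66.57]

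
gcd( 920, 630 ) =10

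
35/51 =35/51 = 0.69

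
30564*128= 3912192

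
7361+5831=13192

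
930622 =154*6043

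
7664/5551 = 1 + 2113/5551 = 1.38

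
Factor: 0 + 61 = 61  =  61^1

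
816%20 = 16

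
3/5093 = 3/5093 = 0.00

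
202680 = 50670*4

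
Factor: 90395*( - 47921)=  - 4331818795 = - 5^1 * 101^1*173^1*179^1*277^1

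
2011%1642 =369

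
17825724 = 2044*8721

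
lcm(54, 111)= 1998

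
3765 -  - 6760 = 10525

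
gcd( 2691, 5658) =69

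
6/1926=1/321  =  0.00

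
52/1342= 26/671=0.04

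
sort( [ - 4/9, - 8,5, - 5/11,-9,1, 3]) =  [-9, - 8, - 5/11, - 4/9,1, 3, 5 ] 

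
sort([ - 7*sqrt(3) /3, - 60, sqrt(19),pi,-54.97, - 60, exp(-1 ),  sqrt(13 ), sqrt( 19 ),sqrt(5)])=[ - 60, - 60,-54.97, - 7*sqrt( 3)/3,exp( - 1 ),sqrt( 5 ),pi,sqrt( 13 ) , sqrt( 19 ),sqrt (19)]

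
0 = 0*( - 673) 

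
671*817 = 548207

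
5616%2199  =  1218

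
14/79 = 14/79 = 0.18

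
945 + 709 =1654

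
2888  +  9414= 12302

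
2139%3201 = 2139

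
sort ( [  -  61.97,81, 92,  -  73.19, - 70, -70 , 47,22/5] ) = [ -73.19 , - 70, -70,-61.97, 22/5,47, 81, 92] 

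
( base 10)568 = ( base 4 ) 20320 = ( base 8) 1070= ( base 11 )477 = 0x238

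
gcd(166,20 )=2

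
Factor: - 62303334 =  - 2^1*3^1 * 17^1*610817^1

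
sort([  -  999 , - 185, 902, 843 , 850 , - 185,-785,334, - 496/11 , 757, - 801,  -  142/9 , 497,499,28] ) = [ - 999,-801 , - 785 , - 185, - 185, - 496/11, - 142/9,  28, 334, 497,499,  757,843 , 850,902]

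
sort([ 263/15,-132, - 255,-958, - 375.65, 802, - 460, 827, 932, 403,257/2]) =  [ - 958, - 460 , -375.65, - 255 ,  -  132,263/15,257/2 , 403,802 , 827,  932 ]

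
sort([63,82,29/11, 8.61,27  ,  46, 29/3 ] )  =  [ 29/11 , 8.61 , 29/3, 27, 46, 63,82]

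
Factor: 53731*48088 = 2^3  *6011^1*53731^1 = 2583816328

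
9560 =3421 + 6139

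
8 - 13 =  - 5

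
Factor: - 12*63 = - 756 =- 2^2 * 3^3*7^1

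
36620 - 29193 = 7427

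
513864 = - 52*( - 9882)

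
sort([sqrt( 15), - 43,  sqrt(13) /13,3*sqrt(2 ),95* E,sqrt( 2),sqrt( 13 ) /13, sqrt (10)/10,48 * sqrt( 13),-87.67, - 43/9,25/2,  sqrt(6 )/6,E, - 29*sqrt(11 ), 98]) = [-29* sqrt (11 ),  -  87.67, - 43, - 43/9,sqrt(13)/13,sqrt( 13 )/13,sqrt (10 )/10,sqrt(6) /6 , sqrt(2 ),E,sqrt( 15 ),3 * sqrt( 2),25/2, 98,48*sqrt ( 13 ),  95*E ] 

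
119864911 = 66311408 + 53553503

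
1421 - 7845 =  - 6424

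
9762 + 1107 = 10869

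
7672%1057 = 273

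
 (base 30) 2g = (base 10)76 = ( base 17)48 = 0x4C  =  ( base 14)56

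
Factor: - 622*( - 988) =614536 = 2^3*13^1 * 19^1*311^1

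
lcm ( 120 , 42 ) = 840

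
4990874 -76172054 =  - 71181180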